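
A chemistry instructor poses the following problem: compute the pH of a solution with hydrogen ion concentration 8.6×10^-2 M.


pH = -log10([H+]) = -log10(8.6×10^-2)
= 2 - log10(8.6)
= 2 - 0.93
= 1.07

1.07


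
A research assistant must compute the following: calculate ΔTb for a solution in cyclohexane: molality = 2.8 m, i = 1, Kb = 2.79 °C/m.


ΔTb = Kb × m × i
= 2.79 × 2.8 × 1
= 7.812 °C

7.812 °C


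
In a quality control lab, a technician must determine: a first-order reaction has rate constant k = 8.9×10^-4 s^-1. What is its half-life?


t½ = ln2/k = 0.693147/(8.9×10^-4 s^-1)
= 778.8 s

778.8 s


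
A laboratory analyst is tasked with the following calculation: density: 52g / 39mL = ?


ρ = mass/volume
= 52/39
= 1.333 g/mL

1.333 g/mL


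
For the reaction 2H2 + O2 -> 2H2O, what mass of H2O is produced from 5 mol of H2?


Mole ratio H2O:H2 = 2:2
n(H2O) = 5 × 2/2 = 5.000 mol
mass = 5.000 × 18.02 = 90.1 g

90.1 g


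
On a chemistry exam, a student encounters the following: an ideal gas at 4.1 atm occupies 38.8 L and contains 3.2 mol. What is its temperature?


PV = nRT  (R = 0.08206 L·atm/(mol·K))
T = PV/(nR) = 4.1×38.8/(3.2×0.08206)
= 159.08/0.262592
= 605.81 K

605.81 K


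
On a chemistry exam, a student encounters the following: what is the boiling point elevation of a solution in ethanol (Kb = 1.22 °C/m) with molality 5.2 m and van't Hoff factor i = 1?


ΔTb = Kb × m × i
= 1.22 × 5.2 × 1
= 6.344 °C

6.344 °C


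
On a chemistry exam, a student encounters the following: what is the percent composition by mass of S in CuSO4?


M(CuSO4) = 1×63.55 + 1×32.07 + 4×16.0 = 159.62 g/mol
Mass of S = 1 × 32.07 = 32.07 g/mol
% S = 32.07/159.62 × 100 = 20.09%

20.09%


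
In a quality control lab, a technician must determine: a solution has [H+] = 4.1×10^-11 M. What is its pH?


pH = -log10([H+]) = -log10(4.1×10^-11)
= 11 - log10(4.1)
= 11 - 0.61
= 10.39

10.39


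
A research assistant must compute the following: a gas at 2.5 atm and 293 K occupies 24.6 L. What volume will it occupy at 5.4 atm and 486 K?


P1V1/T1 = P2V2/T2
V2 = P1V1T2/(T1P2)
= 2.5×24.6×486/(293×5.4)
= 18.891 L

18.891 L


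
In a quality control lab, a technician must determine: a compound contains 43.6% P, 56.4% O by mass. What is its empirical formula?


Assume 100 g sample. Moles of each element:
  P: 43.6/30.97 = 1.408 mol
  O: 56.4/16.0 = 3.525 mol
Divide by smallest (1.408):
  P: 1.408/1.408 = 1.0
  O: 3.525/1.408 = 2.5
Multiply all ratios by 2 to obtain whole numbers.
Empirical formula: P2O5

P2O5


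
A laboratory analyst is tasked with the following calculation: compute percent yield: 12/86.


% yield = actual/theoretical × 100
= 12/86 × 100
= 13.95%

13.95%


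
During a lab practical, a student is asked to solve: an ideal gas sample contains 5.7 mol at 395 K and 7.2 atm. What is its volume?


PV = nRT  (R = 0.08206 L·atm/(mol·K))
V = nRT/P = 5.7×0.08206×395/7.2
= 25.661 L

25.661 L


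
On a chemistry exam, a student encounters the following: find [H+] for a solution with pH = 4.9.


[H+] = 10^(-pH) = 10^(-4.9)
= 1.26×10^-5 M

1.26×10^-5 M


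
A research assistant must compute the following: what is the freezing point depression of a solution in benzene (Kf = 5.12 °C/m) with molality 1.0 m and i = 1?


ΔTf = Kf × m × i
= 5.12 × 1.0 × 1
= 5.12 °C

5.12 °C


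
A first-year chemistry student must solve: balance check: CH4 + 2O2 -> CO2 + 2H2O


Equation: CH4 + 2O2 -> CO2 + 2H2O
Check atoms: C: 1=1, H: 4=4, O: 4=4
Balanced

Yes, balanced


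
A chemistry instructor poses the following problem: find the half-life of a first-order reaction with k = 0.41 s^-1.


t½ = ln2/k = 0.693147/(0.41 s^-1)
= 1.691 s

1.691 s


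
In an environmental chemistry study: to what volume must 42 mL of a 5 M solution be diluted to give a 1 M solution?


C1V1 = C2V2
5 × 42 = 1 × V2
V2 = 210/1 = 210.0 mL

210.0 mL


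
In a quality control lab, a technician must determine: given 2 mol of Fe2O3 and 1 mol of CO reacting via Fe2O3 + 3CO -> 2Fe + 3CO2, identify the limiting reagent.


Mole ratio available / coefficient:
  Fe2O3: 2/1 = 2.000
  CO: 1/3 = 0.333
Smaller ratio is limiting.

CO


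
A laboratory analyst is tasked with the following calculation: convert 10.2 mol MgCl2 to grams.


M(MgCl2) = 95.21 g/mol
mass = n × M = 10.2 × 95.21 = 971.14 g

971.14 g


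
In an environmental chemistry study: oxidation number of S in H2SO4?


2(+1) + x + 4(-2) = 0, so x = +6
Oxidation number: +6

+6


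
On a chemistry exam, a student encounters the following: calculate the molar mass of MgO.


M(MgO) = 1×24.31 + 1×16.0
= 24.31 + 16.0
= 40.31 g/mol

40.31 g/mol


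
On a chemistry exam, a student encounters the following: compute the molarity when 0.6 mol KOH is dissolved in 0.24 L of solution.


M = n/V = 0.6/0.24 = 2.500 mol/L

2.500 M


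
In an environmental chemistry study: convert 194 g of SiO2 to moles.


M(SiO2) = 60.09 g/mol
n = mass/M = 194/60.09 = 3.2285 mol

3.2285 mol


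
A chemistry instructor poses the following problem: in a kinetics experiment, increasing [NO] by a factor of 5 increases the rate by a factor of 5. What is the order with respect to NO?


rate ∝ [NO]^n
5^n = 5 → n = 1
Order in NO: 1

1


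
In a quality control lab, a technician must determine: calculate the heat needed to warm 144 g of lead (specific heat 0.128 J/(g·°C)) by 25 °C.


q = mcΔT = 144 × 0.128 × 25
= 460.80 J

460.80 J


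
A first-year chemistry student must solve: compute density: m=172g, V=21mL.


ρ = mass/volume
= 172/21
= 8.19 g/mL

8.19 g/mL


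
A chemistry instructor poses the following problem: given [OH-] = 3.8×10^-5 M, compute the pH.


pOH = -log10([OH-]) = -log10(3.8×10^-5)
= 5 - log10(3.8) = 4.42
pH = 14 - pOH = 14 - 4.42 = 9.58

9.58


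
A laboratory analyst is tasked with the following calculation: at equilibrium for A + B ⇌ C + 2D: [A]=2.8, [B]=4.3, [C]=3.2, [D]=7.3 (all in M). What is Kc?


Kc = [C][D]^2/([A][B])
= (3.2^1 × 7.3^2)/(2.8^1 × 4.3^1)
= 170.528/12.04
= 14.16

14.16


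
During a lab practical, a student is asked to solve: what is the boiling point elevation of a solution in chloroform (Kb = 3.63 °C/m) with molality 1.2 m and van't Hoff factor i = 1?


ΔTb = Kb × m × i
= 3.63 × 1.2 × 1
= 4.356 °C

4.356 °C


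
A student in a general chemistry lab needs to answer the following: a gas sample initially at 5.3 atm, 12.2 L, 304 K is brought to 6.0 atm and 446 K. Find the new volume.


P1V1/T1 = P2V2/T2
V2 = P1V1T2/(T1P2)
= 5.3×12.2×446/(304×6.0)
= 15.811 L

15.811 L


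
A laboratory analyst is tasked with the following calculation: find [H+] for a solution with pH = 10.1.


[H+] = 10^(-pH) = 10^(-10.1)
= 7.94×10^-11 M

7.94×10^-11 M


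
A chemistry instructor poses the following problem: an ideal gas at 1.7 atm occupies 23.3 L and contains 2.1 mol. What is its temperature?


PV = nRT  (R = 0.08206 L·atm/(mol·K))
T = PV/(nR) = 1.7×23.3/(2.1×0.08206)
= 39.61/0.172326
= 229.86 K

229.86 K


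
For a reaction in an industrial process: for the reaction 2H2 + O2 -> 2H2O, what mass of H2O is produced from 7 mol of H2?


Mole ratio H2O:H2 = 2:2
n(H2O) = 7 × 2/2 = 7.000 mol
mass = 7.000 × 18.02 = 126.14 g

126.14 g


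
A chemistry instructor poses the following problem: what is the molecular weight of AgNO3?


M(AgNO3) = 1×107.87 + 1×14.01 + 3×16.0
= 107.87 + 14.01 + 48.0
= 169.88 g/mol

169.88 g/mol


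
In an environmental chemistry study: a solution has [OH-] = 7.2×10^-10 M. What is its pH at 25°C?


pOH = -log10([OH-]) = -log10(7.2×10^-10)
= 10 - log10(7.2) = 9.14
pH = 14 - pOH = 14 - 9.14 = 4.86

4.86


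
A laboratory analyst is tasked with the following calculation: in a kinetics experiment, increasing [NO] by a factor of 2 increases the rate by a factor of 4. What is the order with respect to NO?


rate ∝ [NO]^n
2^n = 4 → n = 2
Order in NO: 2

2


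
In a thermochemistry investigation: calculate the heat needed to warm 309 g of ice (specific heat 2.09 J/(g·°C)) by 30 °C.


q = mcΔT = 309 × 2.09 × 30
= 19374.30 J

19374.30 J


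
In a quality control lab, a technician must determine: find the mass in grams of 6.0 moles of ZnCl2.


M(ZnCl2) = 136.28 g/mol
mass = n × M = 6.0 × 136.28 = 817.68 g

817.68 g


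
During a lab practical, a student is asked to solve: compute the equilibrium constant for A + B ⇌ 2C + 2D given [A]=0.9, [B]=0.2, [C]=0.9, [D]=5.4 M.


Kc = [C]^2[D]^2/([A][B])
= (0.9^2 × 5.4^2)/(0.9^1 × 0.2^1)
= 23.6196/0.18
= 131.2

131.2


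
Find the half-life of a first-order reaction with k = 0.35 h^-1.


t½ = ln2/k = 0.693147/(0.35 h^-1)
= 1.980 h

1.980 h


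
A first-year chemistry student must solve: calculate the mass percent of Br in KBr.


M(KBr) = 1×39.1 + 1×79.9 = 119.00 g/mol
Mass of Br = 1 × 79.9 = 79.90 g/mol
% Br = 79.90/119.00 × 100 = 67.14%

67.14%


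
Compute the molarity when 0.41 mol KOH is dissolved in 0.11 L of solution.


M = n/V = 0.41/0.11 = 3.727 mol/L

3.727 M


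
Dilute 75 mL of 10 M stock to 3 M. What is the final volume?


C1V1 = C2V2
10 × 75 = 3 × V2
V2 = 750/3 = 250.0 mL

250.0 mL


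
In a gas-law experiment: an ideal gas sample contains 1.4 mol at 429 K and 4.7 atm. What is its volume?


PV = nRT  (R = 0.08206 L·atm/(mol·K))
V = nRT/P = 1.4×0.08206×429/4.7
= 10.486 L

10.486 L


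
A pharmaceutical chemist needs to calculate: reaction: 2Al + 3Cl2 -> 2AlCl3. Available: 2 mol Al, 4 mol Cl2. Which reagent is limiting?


Mole ratio available / coefficient:
  Al: 2/2 = 1.000
  Cl2: 4/3 = 1.333
Smaller ratio is limiting.

Al


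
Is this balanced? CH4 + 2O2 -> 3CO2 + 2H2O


Equation: CH4 + 2O2 -> 3CO2 + 2H2O
Check atoms: C: 1≠3, H: 4=4, O: 4≠8
Not balanced

No, not balanced


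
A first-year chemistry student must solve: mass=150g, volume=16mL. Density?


ρ = mass/volume
= 150/16
= 9.375 g/mL

9.375 g/mL


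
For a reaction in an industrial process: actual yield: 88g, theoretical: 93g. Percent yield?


% yield = actual/theoretical × 100
= 88/93 × 100
= 94.62%

94.62%


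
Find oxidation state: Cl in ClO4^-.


x + 4(-2) = -1, so x = +7
Oxidation number: +7

+7


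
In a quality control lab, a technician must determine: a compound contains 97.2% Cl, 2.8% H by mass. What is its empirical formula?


Assume 100 g sample. Moles of each element:
  Cl: 97.2/35.45 = 2.742 mol
  H: 2.8/1.008 = 2.778 mol
Divide by smallest (2.742):
  Cl: 2.742/2.742 = 1.0
  H: 2.778/2.742 = 1.01
Empirical formula: HCl

HCl


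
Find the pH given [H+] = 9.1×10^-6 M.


pH = -log10([H+]) = -log10(9.1×10^-6)
= 6 - log10(9.1)
= 6 - 0.96
= 5.04

5.04


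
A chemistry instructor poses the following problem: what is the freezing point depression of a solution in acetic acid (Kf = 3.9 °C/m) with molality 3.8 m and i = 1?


ΔTf = Kf × m × i
= 3.9 × 3.8 × 1
= 14.82 °C

14.82 °C


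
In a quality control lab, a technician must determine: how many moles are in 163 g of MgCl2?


M(MgCl2) = 95.21 g/mol
n = mass/M = 163/95.21 = 1.712 mol

1.712 mol


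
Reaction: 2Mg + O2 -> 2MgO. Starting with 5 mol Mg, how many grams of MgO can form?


Mole ratio MgO:Mg = 2:2
n(MgO) = 5 × 2/2 = 5.000 mol
mass = 5.000 × 40.31 = 201.55 g

201.55 g


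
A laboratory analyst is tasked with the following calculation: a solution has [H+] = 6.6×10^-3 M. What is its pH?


pH = -log10([H+]) = -log10(6.6×10^-3)
= 3 - log10(6.6)
= 3 - 0.82
= 2.18

2.18


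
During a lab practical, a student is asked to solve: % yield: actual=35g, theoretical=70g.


% yield = actual/theoretical × 100
= 35/70 × 100
= 50.0%

50.0%


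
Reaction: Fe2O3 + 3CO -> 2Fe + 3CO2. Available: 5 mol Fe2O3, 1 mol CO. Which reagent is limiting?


Mole ratio available / coefficient:
  Fe2O3: 5/1 = 5.000
  CO: 1/3 = 0.333
Smaller ratio is limiting.

CO


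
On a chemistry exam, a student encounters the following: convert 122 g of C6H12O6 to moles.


M(C6H12O6) = 180.16 g/mol
n = mass/M = 122/180.16 = 0.6772 mol

0.6772 mol


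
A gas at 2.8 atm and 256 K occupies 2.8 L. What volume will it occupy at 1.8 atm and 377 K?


P1V1/T1 = P2V2/T2
V2 = P1V1T2/(T1P2)
= 2.8×2.8×377/(256×1.8)
= 6.414 L

6.414 L


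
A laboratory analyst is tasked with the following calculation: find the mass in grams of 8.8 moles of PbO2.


M(PbO2) = 239.2 g/mol
mass = n × M = 8.8 × 239.2 = 2104.96 g

2104.96 g


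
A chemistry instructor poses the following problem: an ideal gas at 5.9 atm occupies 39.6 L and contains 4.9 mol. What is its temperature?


PV = nRT  (R = 0.08206 L·atm/(mol·K))
T = PV/(nR) = 5.9×39.6/(4.9×0.08206)
= 233.64/0.402094
= 581.06 K

581.06 K


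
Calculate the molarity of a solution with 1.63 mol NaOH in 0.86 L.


M = n/V = 1.63/0.86 = 1.895 mol/L

1.895 M


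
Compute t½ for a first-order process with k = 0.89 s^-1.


t½ = ln2/k = 0.693147/(0.89 s^-1)
= 0.7788 s

0.7788 s


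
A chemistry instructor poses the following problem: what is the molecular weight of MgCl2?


M(MgCl2) = 1×24.31 + 2×35.45
= 24.31 + 70.9
= 95.21 g/mol

95.21 g/mol


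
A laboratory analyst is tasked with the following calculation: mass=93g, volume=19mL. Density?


ρ = mass/volume
= 93/19
= 4.895 g/mL

4.895 g/mL


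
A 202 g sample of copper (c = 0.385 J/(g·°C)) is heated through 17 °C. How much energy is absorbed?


q = mcΔT = 202 × 0.385 × 17
= 1322.09 J

1322.09 J


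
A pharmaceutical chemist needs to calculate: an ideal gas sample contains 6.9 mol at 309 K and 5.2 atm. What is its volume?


PV = nRT  (R = 0.08206 L·atm/(mol·K))
V = nRT/P = 6.9×0.08206×309/5.2
= 33.646 L

33.646 L


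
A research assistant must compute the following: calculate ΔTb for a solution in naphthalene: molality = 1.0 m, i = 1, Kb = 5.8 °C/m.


ΔTb = Kb × m × i
= 5.8 × 1.0 × 1
= 5.8 °C

5.8 °C


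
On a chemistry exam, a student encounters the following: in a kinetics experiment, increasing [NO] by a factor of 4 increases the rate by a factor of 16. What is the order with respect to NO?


rate ∝ [NO]^n
4^n = 16 → n = 2
Order in NO: 2

2


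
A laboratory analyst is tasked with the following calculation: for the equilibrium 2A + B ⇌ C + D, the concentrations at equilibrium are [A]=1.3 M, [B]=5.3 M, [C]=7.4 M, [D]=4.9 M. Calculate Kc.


Kc = [C][D]/([A]^2[B])
= (7.4^1 × 4.9^1)/(1.3^2 × 5.3^1)
= 36.26/8.957
= 4.048

4.048


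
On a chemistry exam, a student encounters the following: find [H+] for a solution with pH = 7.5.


[H+] = 10^(-pH) = 10^(-7.5)
= 3.16×10^-8 M

3.16×10^-8 M


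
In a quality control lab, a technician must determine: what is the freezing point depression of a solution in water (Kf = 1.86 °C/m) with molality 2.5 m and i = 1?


ΔTf = Kf × m × i
= 1.86 × 2.5 × 1
= 4.65 °C

4.65 °C


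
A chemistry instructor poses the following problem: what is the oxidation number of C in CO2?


x + 2(-2) = 0, so x = +4
Oxidation number: +4

+4


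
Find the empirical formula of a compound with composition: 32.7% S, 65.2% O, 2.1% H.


Assume 100 g sample. Moles of each element:
  S: 32.7/32.07 = 1.02 mol
  O: 65.2/16.0 = 4.075 mol
  H: 2.1/1.008 = 2.083 mol
Divide by smallest (1.02):
  S: 1.02/1.02 = 1.0
  O: 4.075/1.02 = 4.0
  H: 2.083/1.02 = 2.04
Empirical formula: H2SO4

H2SO4


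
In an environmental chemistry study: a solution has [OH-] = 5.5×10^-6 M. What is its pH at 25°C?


pOH = -log10([OH-]) = -log10(5.5×10^-6)
= 6 - log10(5.5) = 5.26
pH = 14 - pOH = 14 - 5.26 = 8.74

8.74


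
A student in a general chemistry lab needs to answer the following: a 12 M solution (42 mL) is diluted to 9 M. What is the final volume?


C1V1 = C2V2
12 × 42 = 9 × V2
V2 = 504/9 = 56.0 mL

56.0 mL


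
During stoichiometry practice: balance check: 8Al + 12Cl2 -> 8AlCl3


Equation: 8Al + 12Cl2 -> 8AlCl3
Check atoms: Al: 8=8, Cl: 24=24
Balanced

Yes, balanced


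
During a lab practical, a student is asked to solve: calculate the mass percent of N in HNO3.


M(HNO3) = 1×1.008 + 1×14.01 + 3×16.0 = 63.018 g/mol
Mass of N = 1 × 14.01 = 14.01 g/mol
% N = 14.01/63.018 × 100 = 22.23%

22.23%


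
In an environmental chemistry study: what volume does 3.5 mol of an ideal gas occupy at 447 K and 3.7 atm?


PV = nRT  (R = 0.08206 L·atm/(mol·K))
V = nRT/P = 3.5×0.08206×447/3.7
= 34.698 L

34.698 L


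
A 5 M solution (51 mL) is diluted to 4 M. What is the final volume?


C1V1 = C2V2
5 × 51 = 4 × V2
V2 = 255/4 = 63.75 mL

63.75 mL


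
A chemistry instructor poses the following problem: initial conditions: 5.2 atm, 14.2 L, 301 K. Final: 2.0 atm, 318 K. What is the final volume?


P1V1/T1 = P2V2/T2
V2 = P1V1T2/(T1P2)
= 5.2×14.2×318/(301×2.0)
= 39.005 L

39.005 L


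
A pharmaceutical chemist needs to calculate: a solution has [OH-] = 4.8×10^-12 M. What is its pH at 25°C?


pOH = -log10([OH-]) = -log10(4.8×10^-12)
= 12 - log10(4.8) = 11.32
pH = 14 - pOH = 14 - 11.32 = 2.68

2.68


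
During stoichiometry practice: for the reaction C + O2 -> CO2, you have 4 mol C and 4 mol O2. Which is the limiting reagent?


Mole ratio available / coefficient:
  C: 4/1 = 4.000
  O2: 4/1 = 4.000
Smaller ratio is limiting.

neither (stoichiometric); C and O2 are fully consumed


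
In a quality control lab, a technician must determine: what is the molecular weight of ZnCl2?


M(ZnCl2) = 1×65.38 + 2×35.45
= 65.38 + 70.9
= 136.28 g/mol

136.28 g/mol


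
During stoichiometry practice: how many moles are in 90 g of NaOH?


M(NaOH) = 40.0 g/mol
n = mass/M = 90/40.0 = 2.25 mol

2.25 mol


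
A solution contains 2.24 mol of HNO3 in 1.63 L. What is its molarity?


M = n/V = 2.24/1.63 = 1.374 mol/L

1.374 M


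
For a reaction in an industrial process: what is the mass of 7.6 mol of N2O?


M(N2O) = 44.02 g/mol
mass = n × M = 7.6 × 44.02 = 334.55 g

334.55 g


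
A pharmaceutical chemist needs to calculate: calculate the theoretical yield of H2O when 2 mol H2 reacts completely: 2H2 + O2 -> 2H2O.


Mole ratio H2O:H2 = 2:2
n(H2O) = 2 × 2/2 = 2.000 mol
mass = 2.000 × 18.02 = 36.04 g

36.04 g


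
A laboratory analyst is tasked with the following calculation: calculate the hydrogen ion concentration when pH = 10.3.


[H+] = 10^(-pH) = 10^(-10.3)
= 5.01×10^-11 M

5.01×10^-11 M


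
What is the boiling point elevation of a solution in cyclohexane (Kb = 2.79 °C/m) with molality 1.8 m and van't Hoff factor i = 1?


ΔTb = Kb × m × i
= 2.79 × 1.8 × 1
= 5.022 °C

5.022 °C


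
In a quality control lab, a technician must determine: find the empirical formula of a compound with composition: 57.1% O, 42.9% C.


Assume 100 g sample. Moles of each element:
  O: 57.1/16.0 = 3.569 mol
  C: 42.9/12.01 = 3.572 mol
Divide by smallest (3.569):
  O: 3.569/3.569 = 1.0
  C: 3.572/3.569 = 1.0
Empirical formula: CO

CO


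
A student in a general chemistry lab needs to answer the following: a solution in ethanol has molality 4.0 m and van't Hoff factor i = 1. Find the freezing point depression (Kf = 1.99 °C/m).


ΔTf = Kf × m × i
= 1.99 × 4.0 × 1
= 7.96 °C

7.96 °C


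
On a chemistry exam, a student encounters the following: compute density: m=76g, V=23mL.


ρ = mass/volume
= 76/23
= 3.304 g/mL

3.304 g/mL


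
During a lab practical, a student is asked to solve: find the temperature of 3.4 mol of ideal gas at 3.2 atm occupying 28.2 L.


PV = nRT  (R = 0.08206 L·atm/(mol·K))
T = PV/(nR) = 3.2×28.2/(3.4×0.08206)
= 90.24/0.279004
= 323.44 K

323.44 K


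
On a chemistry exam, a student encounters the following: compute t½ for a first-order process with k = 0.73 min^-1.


t½ = ln2/k = 0.693147/(0.73 min^-1)
= 0.9495 min

0.9495 min


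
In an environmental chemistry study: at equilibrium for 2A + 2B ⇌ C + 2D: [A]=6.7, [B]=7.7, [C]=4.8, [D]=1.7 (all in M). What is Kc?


Kc = [C][D]^2/([A]^2[B]^2)
= (4.8^1 × 1.7^2)/(6.7^2 × 7.7^2)
= 13.872/2661.5281
= 0.005212

0.005212


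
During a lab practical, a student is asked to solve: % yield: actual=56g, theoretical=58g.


% yield = actual/theoretical × 100
= 56/58 × 100
= 96.55%

96.55%


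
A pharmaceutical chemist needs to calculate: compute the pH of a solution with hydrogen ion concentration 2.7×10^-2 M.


pH = -log10([H+]) = -log10(2.7×10^-2)
= 2 - log10(2.7)
= 2 - 0.43
= 1.57

1.57


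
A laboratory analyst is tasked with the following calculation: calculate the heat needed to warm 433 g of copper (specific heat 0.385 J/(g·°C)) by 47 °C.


q = mcΔT = 433 × 0.385 × 47
= 7835.14 J

7835.14 J


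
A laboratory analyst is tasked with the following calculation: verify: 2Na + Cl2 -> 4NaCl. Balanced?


Equation: 2Na + Cl2 -> 4NaCl
Check atoms: Cl: 2≠4, Na: 2≠4
Not balanced

No, not balanced


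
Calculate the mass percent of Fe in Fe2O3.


M(Fe2O3) = 2×55.85 + 3×16.0 = 159.70 g/mol
Mass of Fe = 2 × 55.85 = 111.70 g/mol
% Fe = 111.70/159.70 × 100 = 69.94%

69.94%


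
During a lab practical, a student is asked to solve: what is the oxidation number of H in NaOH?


H is +1 with nonmetals
Oxidation number: +1

+1


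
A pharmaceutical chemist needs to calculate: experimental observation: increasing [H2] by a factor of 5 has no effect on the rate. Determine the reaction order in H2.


rate ∝ [H2]^n
rate ∝ [H2]^0
Order in H2: 0

0


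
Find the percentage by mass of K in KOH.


M(KOH) = 1×39.1 + 1×16.0 + 1×1.008 = 56.108 g/mol
Mass of K = 1 × 39.1 = 39.10 g/mol
% K = 39.10/56.108 × 100 = 69.69%

69.69%


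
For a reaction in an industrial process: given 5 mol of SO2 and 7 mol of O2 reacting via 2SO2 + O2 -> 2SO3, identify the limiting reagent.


Mole ratio available / coefficient:
  SO2: 5/2 = 2.500
  O2: 7/1 = 7.000
Smaller ratio is limiting.

SO2


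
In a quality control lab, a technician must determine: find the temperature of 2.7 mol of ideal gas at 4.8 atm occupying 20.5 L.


PV = nRT  (R = 0.08206 L·atm/(mol·K))
T = PV/(nR) = 4.8×20.5/(2.7×0.08206)
= 98.40/0.221562
= 444.12 K

444.12 K


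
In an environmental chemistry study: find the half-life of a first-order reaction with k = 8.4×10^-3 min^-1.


t½ = ln2/k = 0.693147/(8.4×10^-3 min^-1)
= 82.52 min

82.52 min


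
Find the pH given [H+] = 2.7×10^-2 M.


pH = -log10([H+]) = -log10(2.7×10^-2)
= 2 - log10(2.7)
= 2 - 0.43
= 1.57

1.57


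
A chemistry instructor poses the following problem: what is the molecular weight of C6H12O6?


M(C6H12O6) = 6×12.01 + 12×1.008 + 6×16.0
= 72.06 + 12.1 + 96.0
= 180.16 g/mol

180.16 g/mol


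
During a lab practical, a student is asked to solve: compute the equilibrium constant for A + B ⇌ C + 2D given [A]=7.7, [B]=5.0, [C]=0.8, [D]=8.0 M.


Kc = [C][D]^2/([A][B])
= (0.8^1 × 8.0^2)/(7.7^1 × 5.0^1)
= 51.2/38.5
= 1.330

1.330


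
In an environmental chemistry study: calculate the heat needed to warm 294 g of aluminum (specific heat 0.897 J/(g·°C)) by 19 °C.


q = mcΔT = 294 × 0.897 × 19
= 5010.64 J

5010.64 J


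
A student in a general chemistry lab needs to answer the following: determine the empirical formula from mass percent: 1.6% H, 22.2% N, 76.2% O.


Assume 100 g sample. Moles of each element:
  H: 1.6/1.008 = 1.587 mol
  N: 22.2/14.01 = 1.585 mol
  O: 76.2/16.0 = 4.763 mol
Divide by smallest (1.585):
  H: 1.587/1.585 = 1.0
  N: 1.585/1.585 = 1.0
  O: 4.763/1.585 = 3.01
Empirical formula: HNO3

HNO3


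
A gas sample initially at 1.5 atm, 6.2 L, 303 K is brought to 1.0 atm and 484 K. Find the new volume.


P1V1/T1 = P2V2/T2
V2 = P1V1T2/(T1P2)
= 1.5×6.2×484/(303×1.0)
= 14.855 L

14.855 L


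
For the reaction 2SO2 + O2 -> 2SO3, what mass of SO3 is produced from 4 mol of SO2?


Mole ratio SO3:SO2 = 2:2
n(SO3) = 4 × 2/2 = 4.000 mol
mass = 4.000 × 80.07 = 320.28 g

320.28 g


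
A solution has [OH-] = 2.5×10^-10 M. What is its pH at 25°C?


pOH = -log10([OH-]) = -log10(2.5×10^-10)
= 10 - log10(2.5) = 9.6
pH = 14 - pOH = 14 - 9.6 = 4.4

4.4


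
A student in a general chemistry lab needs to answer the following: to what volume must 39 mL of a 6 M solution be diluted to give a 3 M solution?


C1V1 = C2V2
6 × 39 = 3 × V2
V2 = 234/3 = 78.0 mL

78.0 mL


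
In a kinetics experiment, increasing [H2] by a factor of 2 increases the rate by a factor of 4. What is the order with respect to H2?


rate ∝ [H2]^n
2^n = 4 → n = 2
Order in H2: 2

2


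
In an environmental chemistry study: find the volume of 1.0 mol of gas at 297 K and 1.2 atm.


PV = nRT  (R = 0.08206 L·atm/(mol·K))
V = nRT/P = 1.0×0.08206×297/1.2
= 20.31 L

20.31 L


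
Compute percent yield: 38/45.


% yield = actual/theoretical × 100
= 38/45 × 100
= 84.44%

84.44%


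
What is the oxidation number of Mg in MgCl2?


Group 2 metal: +2
Oxidation number: +2

+2


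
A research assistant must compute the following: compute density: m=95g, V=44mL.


ρ = mass/volume
= 95/44
= 2.159 g/mL

2.159 g/mL


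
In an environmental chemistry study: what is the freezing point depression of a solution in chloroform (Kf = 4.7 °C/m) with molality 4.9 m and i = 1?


ΔTf = Kf × m × i
= 4.7 × 4.9 × 1
= 23.03 °C

23.03 °C


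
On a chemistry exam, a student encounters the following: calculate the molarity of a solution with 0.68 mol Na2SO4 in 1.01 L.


M = n/V = 0.68/1.01 = 0.673 mol/L

0.673 M


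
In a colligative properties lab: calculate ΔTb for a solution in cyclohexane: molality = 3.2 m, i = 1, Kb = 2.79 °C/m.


ΔTb = Kb × m × i
= 2.79 × 3.2 × 1
= 8.928 °C

8.928 °C


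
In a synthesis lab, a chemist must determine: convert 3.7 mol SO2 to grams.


M(SO2) = 64.07 g/mol
mass = n × M = 3.7 × 64.07 = 237.06 g

237.06 g


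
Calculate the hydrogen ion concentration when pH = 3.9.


[H+] = 10^(-pH) = 10^(-3.9)
= 1.26×10^-4 M

1.26×10^-4 M


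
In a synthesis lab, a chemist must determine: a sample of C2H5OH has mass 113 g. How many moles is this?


M(C2H5OH) = 46.07 g/mol
n = mass/M = 113/46.07 = 2.4528 mol

2.4528 mol


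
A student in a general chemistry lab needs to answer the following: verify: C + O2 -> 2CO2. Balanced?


Equation: C + O2 -> 2CO2
Check atoms: C: 1≠2, O: 2≠4
Not balanced

No, not balanced


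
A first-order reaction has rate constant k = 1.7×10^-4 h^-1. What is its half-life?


t½ = ln2/k = 0.693147/(1.7×10^-4 h^-1)
= 4077 h

4077 h


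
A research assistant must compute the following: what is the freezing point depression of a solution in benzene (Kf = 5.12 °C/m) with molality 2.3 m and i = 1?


ΔTf = Kf × m × i
= 5.12 × 2.3 × 1
= 11.776 °C

11.776 °C


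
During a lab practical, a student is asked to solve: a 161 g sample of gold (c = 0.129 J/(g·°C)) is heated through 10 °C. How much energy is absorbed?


q = mcΔT = 161 × 0.129 × 10
= 207.69 J

207.69 J


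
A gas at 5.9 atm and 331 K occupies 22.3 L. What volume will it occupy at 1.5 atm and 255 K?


P1V1/T1 = P2V2/T2
V2 = P1V1T2/(T1P2)
= 5.9×22.3×255/(331×1.5)
= 67.574 L

67.574 L


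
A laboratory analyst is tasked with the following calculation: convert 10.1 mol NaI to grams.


M(NaI) = 149.89 g/mol
mass = n × M = 10.1 × 149.89 = 1513.89 g

1513.89 g


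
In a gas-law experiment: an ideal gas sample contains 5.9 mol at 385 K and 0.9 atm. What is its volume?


PV = nRT  (R = 0.08206 L·atm/(mol·K))
V = nRT/P = 5.9×0.08206×385/0.9
= 207.11 L

207.11 L


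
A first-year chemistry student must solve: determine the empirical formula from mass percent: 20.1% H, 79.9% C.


Assume 100 g sample. Moles of each element:
  H: 20.1/1.008 = 19.94 mol
  C: 79.9/12.01 = 6.653 mol
Divide by smallest (6.653):
  H: 19.94/6.653 = 3.0
  C: 6.653/6.653 = 1.0
Empirical formula: CH3

CH3


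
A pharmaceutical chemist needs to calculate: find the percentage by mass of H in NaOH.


M(NaOH) = 1×22.99 + 1×16.0 + 1×1.008 = 39.998 g/mol
Mass of H = 1 × 1.008 = 1.008 g/mol
% H = 1.008/39.998 × 100 = 2.52%

2.52%


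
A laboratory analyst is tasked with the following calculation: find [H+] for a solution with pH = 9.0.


[H+] = 10^(-pH) = 10^(-9.0)
= 1.0×10^-9 M

1.0×10^-9 M


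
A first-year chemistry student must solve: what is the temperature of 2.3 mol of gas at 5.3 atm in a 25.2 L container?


PV = nRT  (R = 0.08206 L·atm/(mol·K))
T = PV/(nR) = 5.3×25.2/(2.3×0.08206)
= 133.56/0.188738
= 707.65 K

707.65 K


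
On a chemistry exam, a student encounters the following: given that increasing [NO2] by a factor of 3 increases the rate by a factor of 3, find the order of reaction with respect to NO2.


rate ∝ [NO2]^n
3^n = 3 → n = 1
Order in NO2: 1

1


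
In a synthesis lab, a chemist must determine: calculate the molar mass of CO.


M(CO) = 1×12.01 + 1×16.0
= 12.01 + 16.0
= 28.01 g/mol

28.01 g/mol


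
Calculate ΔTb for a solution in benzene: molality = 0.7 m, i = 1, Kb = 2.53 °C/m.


ΔTb = Kb × m × i
= 2.53 × 0.7 × 1
= 1.771 °C

1.771 °C


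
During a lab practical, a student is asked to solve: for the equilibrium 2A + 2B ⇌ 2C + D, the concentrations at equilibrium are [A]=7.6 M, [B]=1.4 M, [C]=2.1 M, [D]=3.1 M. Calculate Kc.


Kc = [C]^2[D]/([A]^2[B]^2)
= (2.1^2 × 3.1^1)/(7.6^2 × 1.4^2)
= 13.671/113.2096
= 0.1208

0.1208


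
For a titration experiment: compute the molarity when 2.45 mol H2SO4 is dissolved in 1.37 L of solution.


M = n/V = 2.45/1.37 = 1.788 mol/L

1.788 M


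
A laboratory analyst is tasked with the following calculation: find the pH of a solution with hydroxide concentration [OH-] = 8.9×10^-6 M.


pOH = -log10([OH-]) = -log10(8.9×10^-6)
= 6 - log10(8.9) = 5.05
pH = 14 - pOH = 14 - 5.05 = 8.95

8.95


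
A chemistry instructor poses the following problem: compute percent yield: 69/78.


% yield = actual/theoretical × 100
= 69/78 × 100
= 88.46%

88.46%


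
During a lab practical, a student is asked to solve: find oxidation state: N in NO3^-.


x + 3(-2) = -1, so x = +5
Oxidation number: +5

+5


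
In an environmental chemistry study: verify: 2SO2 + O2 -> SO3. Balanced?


Equation: 2SO2 + O2 -> SO3
Check atoms: O: 6≠3, S: 2≠1
Not balanced

No, not balanced


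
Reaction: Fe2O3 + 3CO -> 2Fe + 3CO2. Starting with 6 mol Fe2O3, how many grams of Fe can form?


Mole ratio Fe:Fe2O3 = 2:1
n(Fe) = 6 × 2/1 = 12.000 mol
mass = 12.000 × 55.85 = 670.2 g

670.2 g


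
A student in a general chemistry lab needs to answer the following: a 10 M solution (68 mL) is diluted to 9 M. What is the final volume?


C1V1 = C2V2
10 × 68 = 9 × V2
V2 = 680/9 = 75.56 mL

75.56 mL


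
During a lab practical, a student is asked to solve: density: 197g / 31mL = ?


ρ = mass/volume
= 197/31
= 6.355 g/mL

6.355 g/mL


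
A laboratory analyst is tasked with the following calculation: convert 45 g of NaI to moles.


M(NaI) = 149.89 g/mol
n = mass/M = 45/149.89 = 0.3002 mol

0.3002 mol


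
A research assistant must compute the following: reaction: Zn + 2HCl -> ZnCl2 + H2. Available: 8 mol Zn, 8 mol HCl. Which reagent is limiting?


Mole ratio available / coefficient:
  Zn: 8/1 = 8.000
  HCl: 8/2 = 4.000
Smaller ratio is limiting.

HCl


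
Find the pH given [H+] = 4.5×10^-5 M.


pH = -log10([H+]) = -log10(4.5×10^-5)
= 5 - log10(4.5)
= 5 - 0.65
= 4.35

4.35


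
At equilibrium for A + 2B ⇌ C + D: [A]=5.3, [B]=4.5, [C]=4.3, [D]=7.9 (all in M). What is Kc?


Kc = [C][D]/([A][B]^2)
= (4.3^1 × 7.9^1)/(5.3^1 × 4.5^2)
= 33.97/107.325
= 0.3165

0.3165


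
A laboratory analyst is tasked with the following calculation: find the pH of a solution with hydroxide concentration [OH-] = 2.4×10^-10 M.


pOH = -log10([OH-]) = -log10(2.4×10^-10)
= 10 - log10(2.4) = 9.62
pH = 14 - pOH = 14 - 9.62 = 4.38

4.38


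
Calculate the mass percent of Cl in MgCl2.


M(MgCl2) = 1×24.31 + 2×35.45 = 95.21 g/mol
Mass of Cl = 2 × 35.45 = 70.90 g/mol
% Cl = 70.90/95.21 × 100 = 74.47%

74.47%


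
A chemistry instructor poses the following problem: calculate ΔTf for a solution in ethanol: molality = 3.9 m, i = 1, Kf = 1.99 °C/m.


ΔTf = Kf × m × i
= 1.99 × 3.9 × 1
= 7.761 °C

7.761 °C


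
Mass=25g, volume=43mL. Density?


ρ = mass/volume
= 25/43
= 0.581 g/mL

0.581 g/mL


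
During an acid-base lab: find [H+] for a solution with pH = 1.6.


[H+] = 10^(-pH) = 10^(-1.6)
= 2.51×10^-2 M

2.51×10^-2 M


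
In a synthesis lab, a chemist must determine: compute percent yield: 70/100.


% yield = actual/theoretical × 100
= 70/100 × 100
= 70.0%

70.0%


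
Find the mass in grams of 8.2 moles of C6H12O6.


M(C6H12O6) = 180.16 g/mol
mass = n × M = 8.2 × 180.16 = 1477.31 g

1477.31 g


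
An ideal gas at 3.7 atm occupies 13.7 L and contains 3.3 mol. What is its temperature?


PV = nRT  (R = 0.08206 L·atm/(mol·K))
T = PV/(nR) = 3.7×13.7/(3.3×0.08206)
= 50.69/0.270798
= 187.19 K

187.19 K


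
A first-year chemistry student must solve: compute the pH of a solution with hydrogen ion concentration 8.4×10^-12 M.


pH = -log10([H+]) = -log10(8.4×10^-12)
= 12 - log10(8.4)
= 12 - 0.92
= 11.08

11.08


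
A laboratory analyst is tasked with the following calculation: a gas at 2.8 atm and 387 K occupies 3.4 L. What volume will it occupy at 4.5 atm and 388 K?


P1V1/T1 = P2V2/T2
V2 = P1V1T2/(T1P2)
= 2.8×3.4×388/(387×4.5)
= 2.121 L

2.121 L


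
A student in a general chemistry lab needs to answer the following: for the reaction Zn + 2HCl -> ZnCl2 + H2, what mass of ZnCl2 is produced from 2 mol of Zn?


Mole ratio ZnCl2:Zn = 1:1
n(ZnCl2) = 2 × 1/1 = 2.000 mol
mass = 2.000 × 136.28 = 272.56 g

272.56 g


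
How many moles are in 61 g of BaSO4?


M(BaSO4) = 233.4 g/mol
n = mass/M = 61/233.4 = 0.2614 mol

0.2614 mol


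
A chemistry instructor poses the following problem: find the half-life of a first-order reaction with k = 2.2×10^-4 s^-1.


t½ = ln2/k = 0.693147/(2.2×10^-4 s^-1)
= 3151 s

3151 s


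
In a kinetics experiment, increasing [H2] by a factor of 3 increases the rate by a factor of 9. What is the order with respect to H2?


rate ∝ [H2]^n
3^n = 9 → n = 2
Order in H2: 2

2


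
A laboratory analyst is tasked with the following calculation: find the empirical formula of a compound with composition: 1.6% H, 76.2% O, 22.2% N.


Assume 100 g sample. Moles of each element:
  H: 1.6/1.008 = 1.587 mol
  O: 76.2/16.0 = 4.763 mol
  N: 22.2/14.01 = 1.585 mol
Divide by smallest (1.585):
  H: 1.587/1.585 = 1.0
  O: 4.763/1.585 = 3.01
  N: 1.585/1.585 = 1.0
Empirical formula: HNO3

HNO3


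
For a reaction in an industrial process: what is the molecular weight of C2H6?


M(C2H6) = 2×12.01 + 6×1.008
= 24.02 + 6.05
= 30.07 g/mol

30.07 g/mol


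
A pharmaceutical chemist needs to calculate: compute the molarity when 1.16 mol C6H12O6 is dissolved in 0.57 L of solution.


M = n/V = 1.16/0.57 = 2.035 mol/L

2.035 M


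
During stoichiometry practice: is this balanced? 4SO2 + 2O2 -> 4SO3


Equation: 4SO2 + 2O2 -> 4SO3
Check atoms: O: 12=12, S: 4=4
Balanced

Yes, balanced


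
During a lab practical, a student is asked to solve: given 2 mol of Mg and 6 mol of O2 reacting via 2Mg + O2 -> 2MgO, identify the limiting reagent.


Mole ratio available / coefficient:
  Mg: 2/2 = 1.000
  O2: 6/1 = 6.000
Smaller ratio is limiting.

Mg


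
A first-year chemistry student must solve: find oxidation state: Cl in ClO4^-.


x + 4(-2) = -1, so x = +7
Oxidation number: +7

+7


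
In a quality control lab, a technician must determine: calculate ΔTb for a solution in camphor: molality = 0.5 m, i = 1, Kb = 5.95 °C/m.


ΔTb = Kb × m × i
= 5.95 × 0.5 × 1
= 2.975 °C

2.975 °C


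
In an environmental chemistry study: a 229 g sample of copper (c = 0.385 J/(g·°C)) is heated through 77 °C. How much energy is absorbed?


q = mcΔT = 229 × 0.385 × 77
= 6788.71 J

6788.71 J


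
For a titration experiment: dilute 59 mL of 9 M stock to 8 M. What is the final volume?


C1V1 = C2V2
9 × 59 = 8 × V2
V2 = 531/8 = 66.38 mL

66.38 mL


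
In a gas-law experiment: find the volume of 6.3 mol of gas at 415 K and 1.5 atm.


PV = nRT  (R = 0.08206 L·atm/(mol·K))
V = nRT/P = 6.3×0.08206×415/1.5
= 143.031 L

143.031 L


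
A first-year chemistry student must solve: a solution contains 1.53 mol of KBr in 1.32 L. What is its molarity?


M = n/V = 1.53/1.32 = 1.159 mol/L

1.159 M


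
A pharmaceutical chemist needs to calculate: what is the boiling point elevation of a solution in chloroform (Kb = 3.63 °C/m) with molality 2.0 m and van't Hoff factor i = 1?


ΔTb = Kb × m × i
= 3.63 × 2.0 × 1
= 7.26 °C

7.26 °C


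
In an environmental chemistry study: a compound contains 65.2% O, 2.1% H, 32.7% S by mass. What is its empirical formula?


Assume 100 g sample. Moles of each element:
  O: 65.2/16.0 = 4.075 mol
  H: 2.1/1.008 = 2.083 mol
  S: 32.7/32.07 = 1.02 mol
Divide by smallest (1.02):
  O: 4.075/1.02 = 4.0
  H: 2.083/1.02 = 2.04
  S: 1.02/1.02 = 1.0
Empirical formula: H2SO4

H2SO4


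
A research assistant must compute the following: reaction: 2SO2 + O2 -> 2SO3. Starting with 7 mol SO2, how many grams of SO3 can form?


Mole ratio SO3:SO2 = 2:2
n(SO3) = 7 × 2/2 = 7.000 mol
mass = 7.000 × 80.07 = 560.49 g

560.49 g


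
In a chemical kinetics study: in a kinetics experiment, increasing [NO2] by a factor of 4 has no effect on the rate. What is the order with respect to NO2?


rate ∝ [NO2]^n
rate ∝ [NO2]^0
Order in NO2: 0

0


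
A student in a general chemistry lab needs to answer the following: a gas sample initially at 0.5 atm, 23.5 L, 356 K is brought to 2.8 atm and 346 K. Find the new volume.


P1V1/T1 = P2V2/T2
V2 = P1V1T2/(T1P2)
= 0.5×23.5×346/(356×2.8)
= 4.079 L

4.079 L


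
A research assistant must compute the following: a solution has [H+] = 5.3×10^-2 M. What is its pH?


pH = -log10([H+]) = -log10(5.3×10^-2)
= 2 - log10(5.3)
= 2 - 0.72
= 1.28

1.28


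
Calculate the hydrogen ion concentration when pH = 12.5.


[H+] = 10^(-pH) = 10^(-12.5)
= 3.16×10^-13 M

3.16×10^-13 M


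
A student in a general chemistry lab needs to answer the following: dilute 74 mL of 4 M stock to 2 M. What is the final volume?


C1V1 = C2V2
4 × 74 = 2 × V2
V2 = 296/2 = 148.0 mL

148.0 mL


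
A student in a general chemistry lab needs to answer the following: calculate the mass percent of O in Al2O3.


M(Al2O3) = 2×26.98 + 3×16.0 = 101.96 g/mol
Mass of O = 3 × 16.0 = 48.00 g/mol
% O = 48.00/101.96 × 100 = 47.08%

47.08%


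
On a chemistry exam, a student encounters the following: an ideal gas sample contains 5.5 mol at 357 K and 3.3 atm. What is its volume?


PV = nRT  (R = 0.08206 L·atm/(mol·K))
V = nRT/P = 5.5×0.08206×357/3.3
= 48.826 L

48.826 L


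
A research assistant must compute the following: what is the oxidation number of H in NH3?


H is +1 with nonmetals
Oxidation number: +1

+1


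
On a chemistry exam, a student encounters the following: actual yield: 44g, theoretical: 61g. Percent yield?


% yield = actual/theoretical × 100
= 44/61 × 100
= 72.13%

72.13%


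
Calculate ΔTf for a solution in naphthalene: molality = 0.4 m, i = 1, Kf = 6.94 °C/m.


ΔTf = Kf × m × i
= 6.94 × 0.4 × 1
= 2.776 °C

2.776 °C
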